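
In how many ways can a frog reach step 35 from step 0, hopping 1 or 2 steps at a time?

Let f(n) count the ways. The last step is size 1 or 2, so f(n) = f(n-1) + f(n-2) with f(1)=1, f(2)=2.
Building up term by term: f(1)=1, f(2)=2, f(3)=3, f(4)=5, f(5)=8, f(6)=13, f(7)=21, f(8)=34, f(9)=55, f(10)=89, f(11)=144, f(12)=233, f(13)=377, f(14)=610, f(15)=987, f(16)=1597, f(17)=2584, f(18)=4181, f(19)=6765, f(20)=10946, f(21)=17711, f(22)=28657, f(23)=46368, f(24)=75025, f(25)=121393, f(26)=196418, f(27)=317811, f(28)=514229, f(29)=832040, f(30)=1346269, f(31)=2178309, f(32)=3524578, f(33)=5702887, f(34)=9227465, f(35)=14930352.

Final answer: 14930352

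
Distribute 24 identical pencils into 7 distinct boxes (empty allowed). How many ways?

Stars and bars: C(n+k-1, k-1) = C(30,6).

Final answer: C(30,6) = 593775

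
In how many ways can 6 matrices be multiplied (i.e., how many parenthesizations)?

This is counted by the nth Catalan number C_n. Here n = 6 - 1 = 5.
C_n = C(2n,n)/(n+1), so C_{5} = C(10,5)/6 = 252/6.

Final answer: C_{5} = 42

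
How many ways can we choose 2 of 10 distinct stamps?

C(10,2) = 10!/(2! x (10-2)!).

Final answer: C(10,2) = 45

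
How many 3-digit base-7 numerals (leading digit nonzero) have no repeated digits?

First digit: 6 (nonzero). Second: 6 (not first). Third: 5, etc.
Total: 6 x 6 x 5.

Final answer: 180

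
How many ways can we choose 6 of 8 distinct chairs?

C(8,6) = 8!/(6! x (8-6)!).

Final answer: C(8,6) = 28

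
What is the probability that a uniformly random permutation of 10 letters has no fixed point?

Derangements satisfy D(n) = (n-1)(D(n-1) + D(n-2)), starting from D(0)=1, D(1)=0.
Building up: D(2)=1, D(3)=2, D(4)=9, D(5)=44, D(6)=265, D(7)=1854, D(8)=14833, D(9)=133496, D(10)=1334961.
Total arrangements: 10! = 3628800.
Probability = D(10)/10! = 16481/44800.

Final answer: D(10)/10! = 1334961/3628800 = 0.367879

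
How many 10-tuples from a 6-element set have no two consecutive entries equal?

Let g(n) count such strings. g(1) = 6, and each valid string of length n-1 extends in 5 ways (any symbol but the last), so g(n) = 5 g(n-1).
Total: g(10) = 6 x 5^9.

Final answer: 6 x 5^{9} = 11718750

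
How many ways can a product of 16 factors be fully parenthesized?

The structures are counted by the Catalan number C_n. Here n = 16 - 1 = 15.
C_n = C(2n,n) - C(2n,n+1), so C_{15} = C(30,15) - C(30,16) = 155117520 - 145422675.

Final answer: C_{15} = 9694845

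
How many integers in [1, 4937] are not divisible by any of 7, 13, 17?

|div by 7|=705, |div by 13|=379, |div by 17|=290.
|div by 7&13|=54, |div by 7&17|=41, |div by 13&17|=22, |div by all|=3.
By inclusion-exclusion, divisible by at least one: 705+379+290-54-41-22+3 = 1260.
Not divisible by any: 4937 - 1260.

Final answer: 3677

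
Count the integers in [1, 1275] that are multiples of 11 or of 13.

Multiples of 11: 115. Multiples of 13: 98. Of both (lcm=143): 8.
By inclusion-exclusion: 115 + 98 - 8.

Final answer: 205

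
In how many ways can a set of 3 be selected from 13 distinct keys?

C(13,3) = 13!/(3! x (13-3)!).

Final answer: C(13,3) = 286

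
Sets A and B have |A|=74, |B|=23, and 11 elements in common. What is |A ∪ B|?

|A union B| = |A| + |B| - |A intersect B| = 74 + 23 - 11.

Final answer: 86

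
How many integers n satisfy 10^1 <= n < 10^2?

These are the integers in [10^1, 10^2), so the count is 10^2 - 10^1 = 9 x 10^1.

Final answer: 90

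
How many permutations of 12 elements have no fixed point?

D(n) = (n-1)(D(n-1) + D(n-2)), D(0)=1, D(1)=0.
Building up: D(2)=1, D(3)=2, D(4)=9, D(5)=44, D(6)=265, D(7)=1854, D(8)=14833, D(9)=133496, D(10)=1334961, D(11)=14684570.
D(12) = 11 x (D(11) + D(10)) = 11 x (14684570 + 1334961).

Final answer: D(12) = 176214841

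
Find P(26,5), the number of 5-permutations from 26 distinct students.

P(26,5) = 26!/(26-5)! = 26!/21!.

Final answer: P(26,5) = 7893600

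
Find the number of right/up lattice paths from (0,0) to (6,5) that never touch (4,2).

Total paths to (6,5): C(11,5) = 462.
Paths through (4,2): C(6,2) x C(5,3) = 150.
Avoiding (4,2): 462 - 150.

Final answer: 312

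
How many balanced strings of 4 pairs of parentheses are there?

The structures are counted by the Catalan number C_n. Here n = 4 (pairs).
C_n = C(2n,n) - C(2n,n+1), so C_{4} = C(8,4) - C(8,5) = 70 - 56.

Final answer: C_{4} = 14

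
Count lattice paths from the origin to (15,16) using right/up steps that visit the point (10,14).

Paths (0,0)->(10,14): C(24,14) = 1961256.
Paths (10,14)->(15,16): C(7,2) = 21.
By multiplication principle: 1961256 x 21.

Final answer: 41186376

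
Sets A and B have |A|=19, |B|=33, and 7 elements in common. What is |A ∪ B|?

|A union B| = |A| + |B| - |A intersect B| = 19 + 33 - 7.

Final answer: 45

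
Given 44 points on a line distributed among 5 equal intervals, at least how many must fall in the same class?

By pigeonhole with 44 objects and 5 categories: ceiling(44/5).

Final answer: 9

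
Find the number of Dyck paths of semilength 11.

Total monotonic paths to (11,11): C(22,11) = 705432.
Paths that cross above y=x (reflection bijection): C(22,12) = 646646.
Valid Dyck paths: 705432 - 646646.
(Equivalently, C_{11} = C(22,11)/12 = 705432/12.)

Final answer: C_{11} = 58786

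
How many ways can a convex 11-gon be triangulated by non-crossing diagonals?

The structures are counted by the Catalan number C_n. Here n = 11 - 2 = 9.
C_n = C(2n,n)/(n+1), so C_{9} = C(18,9)/10 = 48620/10.

Final answer: C_{9} = 4862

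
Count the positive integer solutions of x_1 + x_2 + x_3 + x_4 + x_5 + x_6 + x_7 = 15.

Substitute x'_i = x_i - 1 (so x'_i >= 0). Then sum x'_i = 15 - 7 = 8.
Stars and bars: C(8+7-1, 7-1) = C(14,6).

Final answer: C(14,6) = 3003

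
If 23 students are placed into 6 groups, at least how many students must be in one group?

By the pigeonhole principle: ceiling(23/6).

Final answer: 4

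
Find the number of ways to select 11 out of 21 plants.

C(21,11) = 21!/(11! x 10!).

Final answer: \binom{21}{11} = 352716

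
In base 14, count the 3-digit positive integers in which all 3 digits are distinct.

The leading digit has 13 choices (anything but zero); the next has 13 (anything but the first), then 12, and so on, one fewer each time.
Total: 13 x 13 x 12.

Final answer: 2028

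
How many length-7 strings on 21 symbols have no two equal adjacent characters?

Let g(n) count such strings. g(1) = 21, and each valid string of length n-1 extends in 20 ways (any symbol but the last), so g(n) = 20 g(n-1).
Total: g(7) = 21 x 20^6.

Final answer: 21 x 20^{6} = 1344000000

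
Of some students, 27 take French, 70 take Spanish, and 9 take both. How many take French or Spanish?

|A union B| = |A| + |B| - |A intersect B| = 27 + 70 - 9.

Final answer: 88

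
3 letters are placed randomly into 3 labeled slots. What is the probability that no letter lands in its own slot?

Use the recurrence D(n) = (n-1)(D(n-1) + D(n-2)) with D(0)=1, D(1)=0.
Building up: D(2)=1, D(3)=2.
Total arrangements: 3! = 6.
Probability = D(3)/3! = 1/3.

Final answer: D(3)/3! = 2/6 = 0.333333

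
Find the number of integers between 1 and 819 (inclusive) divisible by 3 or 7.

Multiples of 3: 273. Multiples of 7: 117. Of both (lcm=21): 39.
By inclusion-exclusion: 273 + 117 - 39.

Final answer: 351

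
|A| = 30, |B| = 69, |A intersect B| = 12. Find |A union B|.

|A union B| = |A| + |B| - |A intersect B| = 30 + 69 - 12.

Final answer: 87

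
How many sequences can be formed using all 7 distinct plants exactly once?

The number of ways to arrange 7 distinct objects is 7!.

Final answer: 7! = 5040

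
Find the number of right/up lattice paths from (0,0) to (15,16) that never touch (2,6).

Total paths to (15,16): C(31,16) = 300540195.
Paths through (2,6): C(8,6) x C(23,10) = 32033848.
Avoiding (2,6): 300540195 - 32033848.

Final answer: 268506347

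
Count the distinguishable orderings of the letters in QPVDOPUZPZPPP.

Letters (D:1, O:1, P:6, Q:1, U:1, V:1, Z:2). Total letters: 13.
Permutations = 13!/(6! x 2!).

Final answer: 4324320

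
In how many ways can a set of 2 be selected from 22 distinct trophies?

C(22,2) = 22!/(2! x (22-2)!).

Final answer: C(22,2) = 231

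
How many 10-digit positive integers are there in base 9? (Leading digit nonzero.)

These are the integers in [9^9, 9^10), so the count is 9^10 - 9^9 = 8 x 9^9.

Final answer: 3099363912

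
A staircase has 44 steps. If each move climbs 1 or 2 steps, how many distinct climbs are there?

Let f(n) be the number of climbs. Removing the last move (1 or 2 steps) gives f(n) = f(n-1) + f(n-2); base cases f(1)=1, f(2)=2.
Iterating the recurrence: f(1)=1, f(2)=2, f(3)=3, f(4)=5, f(5)=8, f(6)=13, f(7)=21, f(8)=34, f(9)=55, f(10)=89, f(11)=144, f(12)=233, f(13)=377, f(14)=610, f(15)=987, f(16)=1597, f(17)=2584, f(18)=4181, f(19)=6765, f(20)=10946, f(21)=17711, f(22)=28657, f(23)=46368, f(24)=75025, f(25)=121393, f(26)=196418, f(27)=317811, f(28)=514229, f(29)=832040, f(30)=1346269, f(31)=2178309, f(32)=3524578, f(33)=5702887, f(34)=9227465, f(35)=14930352, f(36)=24157817, f(37)=39088169, f(38)=63245986, f(39)=102334155, f(40)=165580141, f(41)=267914296, f(42)=433494437, f(43)=701408733, f(44)=1134903170.

Final answer: 1134903170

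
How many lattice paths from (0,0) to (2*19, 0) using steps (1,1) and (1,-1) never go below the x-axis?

Total monotonic paths to (19,19): C(38,19) = 35345263800.
By the reflection principle, paths that go above the diagonal number C(38,20) = 33578000610.
Valid Dyck paths: 35345263800 - 33578000610.
(These counts are the Catalan numbers.)

Final answer: C_{19} = 1767263190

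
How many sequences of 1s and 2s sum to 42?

Let f(n) count the ways. The last step is size 1 or 2, so f(n) = f(n-1) + f(n-2) with f(1)=1, f(2)=2.
Iterating the recurrence: f(1)=1, f(2)=2, f(3)=3, f(4)=5, f(5)=8, f(6)=13, f(7)=21, f(8)=34, f(9)=55, f(10)=89, f(11)=144, f(12)=233, f(13)=377, f(14)=610, f(15)=987, f(16)=1597, f(17)=2584, f(18)=4181, f(19)=6765, f(20)=10946, f(21)=17711, f(22)=28657, f(23)=46368, f(24)=75025, f(25)=121393, f(26)=196418, f(27)=317811, f(28)=514229, f(29)=832040, f(30)=1346269, f(31)=2178309, f(32)=3524578, f(33)=5702887, f(34)=9227465, f(35)=14930352, f(36)=24157817, f(37)=39088169, f(38)=63245986, f(39)=102334155, f(40)=165580141, f(41)=267914296, f(42)=433494437.

Final answer: 433494437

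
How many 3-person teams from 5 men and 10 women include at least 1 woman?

Sum over valid woman counts:
C(10,1)C(5,2) = 100
C(10,2)C(5,1) = 225
C(10,3)C(5,0) = 120
Total: 100 + 225 + 120.

Final answer: 445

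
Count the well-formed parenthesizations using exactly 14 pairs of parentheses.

The structures are counted by the Catalan number C_n. Here n = 14 (pairs).
C_n = C(2n,n) - C(2n,n+1), so C_{14} = C(28,14) - C(28,15) = 40116600 - 37442160.

Final answer: C_{14} = 2674440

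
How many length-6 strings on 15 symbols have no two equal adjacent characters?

First character: 15 choices. Each subsequent: 14 choices (must differ from the previous one).
Total: 15 x 14^5.

Final answer: 15 x 14^{5} = 8067360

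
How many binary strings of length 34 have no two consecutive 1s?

Let a(n) count valid strings. If the last bit is 0 the prefix is any valid string of length n-1; if it is 1 the string must end in 01 with a valid prefix of length n-2. So a(n) = a(n-1) + a(n-2), a(1)=2, a(2)=3.
Iterating the recurrence: a(1)=2, a(2)=3, a(3)=5, a(4)=8, a(5)=13, a(6)=21, a(7)=34, a(8)=55, a(9)=89, a(10)=144, a(11)=233, a(12)=377, a(13)=610, a(14)=987, a(15)=1597, a(16)=2584, a(17)=4181, a(18)=6765, a(19)=10946, a(20)=17711, a(21)=28657, a(22)=46368, a(23)=75025, a(24)=121393, a(25)=196418, a(26)=317811, a(27)=514229, a(28)=832040, a(29)=1346269, a(30)=2178309, a(31)=3524578, a(32)=5702887, a(33)=9227465, a(34)=14930352.

Final answer: 14930352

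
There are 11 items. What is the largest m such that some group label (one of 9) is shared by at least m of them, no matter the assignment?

There are 9 possible values for group label (one of 9). With 11 items and 9 categories, by pigeonhole: ceiling(11/9).

Final answer: 2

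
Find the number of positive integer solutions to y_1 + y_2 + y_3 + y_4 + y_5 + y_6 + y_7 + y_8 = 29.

Substitute y'_i = y_i - 1 (so y'_i >= 0). Then sum y'_i = 29 - 8 = 21.
Stars and bars: C(21+8-1, 8-1) = C(28,7).

Final answer: C(28,7) = 1184040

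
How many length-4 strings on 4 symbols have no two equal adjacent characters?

Let g(n) count such strings. g(1) = 4, and each valid string of length n-1 extends in 3 ways (any symbol but the last), so g(n) = 3 g(n-1).
Total: g(4) = 4 x 3^3.

Final answer: 4 x 3^{3} = 108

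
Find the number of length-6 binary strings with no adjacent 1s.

Let a(n) count valid strings. If the last bit is 0 the prefix is any valid string of length n-1; if it is 1 the string must end in 01 with a valid prefix of length n-2. So a(n) = a(n-1) + a(n-2), a(1)=2, a(2)=3.
Computing successive values: a(1)=2, a(2)=3, a(3)=5, a(4)=8, a(5)=13, a(6)=21.

Final answer: 21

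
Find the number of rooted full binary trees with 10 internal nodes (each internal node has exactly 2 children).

The structures are counted by the Catalan number C_n. Here n = 10.
C_n = C(2n,n)/(n+1), so C_{10} = C(20,10)/11 = 184756/11.

Final answer: C_{10} = 16796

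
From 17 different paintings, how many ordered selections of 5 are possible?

P(17,5) = 17!/(17-5)! = 17!/12!.

Final answer: P(17,5) = 742560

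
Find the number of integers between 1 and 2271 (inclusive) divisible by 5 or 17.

Multiples of 5: 454. Multiples of 17: 133. Of both (lcm=85): 26.
By inclusion-exclusion: 454 + 133 - 26.

Final answer: 561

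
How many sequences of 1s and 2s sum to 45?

Condition on the final move: it is a 1-step (f(n-1) ways to get there) or a 2-step (f(n-2) ways), so f(n) = f(n-1) + f(n-2), with f(1)=1, f(2)=2.
Iterating the recurrence: f(1)=1, f(2)=2, f(3)=3, f(4)=5, f(5)=8, f(6)=13, f(7)=21, f(8)=34, f(9)=55, f(10)=89, f(11)=144, f(12)=233, f(13)=377, f(14)=610, f(15)=987, f(16)=1597, f(17)=2584, f(18)=4181, f(19)=6765, f(20)=10946, f(21)=17711, f(22)=28657, f(23)=46368, f(24)=75025, f(25)=121393, f(26)=196418, f(27)=317811, f(28)=514229, f(29)=832040, f(30)=1346269, f(31)=2178309, f(32)=3524578, f(33)=5702887, f(34)=9227465, f(35)=14930352, f(36)=24157817, f(37)=39088169, f(38)=63245986, f(39)=102334155, f(40)=165580141, f(41)=267914296, f(42)=433494437, f(43)=701408733, f(44)=1134903170, f(45)=1836311903.

Final answer: 1836311903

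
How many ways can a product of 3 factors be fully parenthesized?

This is a standard Catalan-number count: the answer is C_n. Here n = 3 - 1 = 2.
C_n = C(2n,n) - C(2n,n+1), so C_{2} = C(4,2) - C(4,3) = 6 - 4.

Final answer: C_{2} = 2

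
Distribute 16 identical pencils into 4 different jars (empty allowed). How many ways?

Stars and bars: C(n+k-1, k-1) = C(19,3).

Final answer: C(19,3) = 969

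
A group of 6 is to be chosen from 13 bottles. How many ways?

C(13,6) = 13!/(6! x 7!).

Final answer: \binom{13}{6} = 1716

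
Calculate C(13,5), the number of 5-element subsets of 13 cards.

C(13,5) = 13!/(5! x (13-5)!).

Final answer: C(13,5) = 1287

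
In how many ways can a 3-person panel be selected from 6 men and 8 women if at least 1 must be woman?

Sum over valid woman counts:
C(8,1)C(6,2) = 120
C(8,2)C(6,1) = 168
C(8,3)C(6,0) = 56
Total: 120 + 168 + 56.

Final answer: 344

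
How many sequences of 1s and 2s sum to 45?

Let f(n) be the number of climbs. Removing the last move (1 or 2 steps) gives f(n) = f(n-1) + f(n-2); base cases f(1)=1, f(2)=2.
Computing successive values: f(1)=1, f(2)=2, f(3)=3, f(4)=5, f(5)=8, f(6)=13, f(7)=21, f(8)=34, f(9)=55, f(10)=89, f(11)=144, f(12)=233, f(13)=377, f(14)=610, f(15)=987, f(16)=1597, f(17)=2584, f(18)=4181, f(19)=6765, f(20)=10946, f(21)=17711, f(22)=28657, f(23)=46368, f(24)=75025, f(25)=121393, f(26)=196418, f(27)=317811, f(28)=514229, f(29)=832040, f(30)=1346269, f(31)=2178309, f(32)=3524578, f(33)=5702887, f(34)=9227465, f(35)=14930352, f(36)=24157817, f(37)=39088169, f(38)=63245986, f(39)=102334155, f(40)=165580141, f(41)=267914296, f(42)=433494437, f(43)=701408733, f(44)=1134903170, f(45)=1836311903.

Final answer: 1836311903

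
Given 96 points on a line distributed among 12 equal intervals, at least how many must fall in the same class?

By pigeonhole with 96 objects and 12 categories: ceiling(96/12).

Final answer: 8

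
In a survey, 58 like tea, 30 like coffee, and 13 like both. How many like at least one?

|A union B| = |A| + |B| - |A intersect B| = 58 + 30 - 13.

Final answer: 75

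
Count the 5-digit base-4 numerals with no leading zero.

Leading digit: 3 options (nonzero). Other 4 digit(s): 4 options each.
Total: 3 x 4^4.

Final answer: 768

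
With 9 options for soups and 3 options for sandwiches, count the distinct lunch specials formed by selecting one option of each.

By the multiplication principle: 9 x 3.

Final answer: 27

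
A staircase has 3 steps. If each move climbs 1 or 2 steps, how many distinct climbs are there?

Condition on the final move: it is a 1-step (f(n-1) ways to get there) or a 2-step (f(n-2) ways), so f(n) = f(n-1) + f(n-2), with f(1)=1, f(2)=2.
Iterating the recurrence: f(1)=1, f(2)=2, f(3)=3.

Final answer: 3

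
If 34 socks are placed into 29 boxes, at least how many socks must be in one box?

By the pigeonhole principle: ceiling(34/29).

Final answer: 2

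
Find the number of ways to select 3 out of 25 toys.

C(25,3) = 25!/(3! x 22!).

Final answer: \binom{25}{3} = 2300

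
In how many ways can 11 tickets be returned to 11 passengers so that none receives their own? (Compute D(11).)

Use the recurrence D(n) = (n-1)(D(n-1) + D(n-2)) with D(0)=1, D(1)=0.
D(2) = 1 x (0 + 1) = 1
D(3) = 2 x (1 + 0) = 2
D(4) = 3 x (2 + 1) = 9
D(5) = 4 x (9 + 2) = 44
D(6) = 5 x (44 + 9) = 265
D(7) = 6 x (265 + 44) = 1854
D(8) = 7 x (1854 + 265) = 14833
D(9) = 8 x (14833 + 1854) = 133496
D(10) = 9 x (133496 + 14833) = 1334961
D(11) = 10 x (D(10) + D(9)) = 10 x (1334961 + 133496)

Final answer: D(11) = 14684570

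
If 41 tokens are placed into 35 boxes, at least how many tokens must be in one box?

By the pigeonhole principle: ceiling(41/35).

Final answer: 2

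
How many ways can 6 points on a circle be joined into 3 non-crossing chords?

This is counted by the nth Catalan number C_n. Here n = 6/2 = 3.
Using C_0 = 1 and C_(k+1) = C_k x 2(2k+1)/(k+2), build up term by term: C_1=1, C_2=2, C_3=5.

Final answer: C_{3} = 5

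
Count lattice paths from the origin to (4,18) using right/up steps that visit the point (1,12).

Paths (0,0)->(1,12): C(13,12) = 13.
Paths (1,12)->(4,18): C(9,6) = 84.
By multiplication principle: 13 x 84.

Final answer: 1092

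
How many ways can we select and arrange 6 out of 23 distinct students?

P(23,6) = 23!/(23-6)! = 23!/17!.

Final answer: P(23,6) = 72681840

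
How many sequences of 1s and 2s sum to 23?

Let f(n) count the ways. The last step is size 1 or 2, so f(n) = f(n-1) + f(n-2) with f(1)=1, f(2)=2.
Iterating the recurrence: f(1)=1, f(2)=2, f(3)=3, f(4)=5, f(5)=8, f(6)=13, f(7)=21, f(8)=34, f(9)=55, f(10)=89, f(11)=144, f(12)=233, f(13)=377, f(14)=610, f(15)=987, f(16)=1597, f(17)=2584, f(18)=4181, f(19)=6765, f(20)=10946, f(21)=17711, f(22)=28657, f(23)=46368.

Final answer: 46368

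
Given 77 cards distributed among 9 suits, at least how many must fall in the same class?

By pigeonhole with 77 objects and 9 categories: ceiling(77/9).

Final answer: 9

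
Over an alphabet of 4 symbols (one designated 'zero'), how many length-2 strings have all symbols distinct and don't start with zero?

The leading digit has 3 choices (anything but zero); the next has 3 (anything but the first), then 2, and so on, one fewer each time.
Total: 3 x 3.

Final answer: 9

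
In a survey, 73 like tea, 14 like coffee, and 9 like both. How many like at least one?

|A union B| = |A| + |B| - |A intersect B| = 73 + 14 - 9.

Final answer: 78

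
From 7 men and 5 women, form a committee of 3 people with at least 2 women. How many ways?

Sum over valid woman counts:
C(5,2)C(7,1) = 70
C(5,3)C(7,0) = 10
Total: 70 + 10.

Final answer: 80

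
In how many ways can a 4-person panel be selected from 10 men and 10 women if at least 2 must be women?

Sum over valid woman counts:
C(10,2)C(10,2) = 2025
C(10,3)C(10,1) = 1200
C(10,4)C(10,0) = 210
Total: 2025 + 1200 + 210.

Final answer: 3435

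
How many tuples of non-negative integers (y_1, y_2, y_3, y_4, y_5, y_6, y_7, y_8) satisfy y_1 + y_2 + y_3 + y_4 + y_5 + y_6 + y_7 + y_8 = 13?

Stars and bars with 13 stars and 7 bars:
C(13+8-1, 8-1) = C(20,7).

Final answer: C(20,7) = 77520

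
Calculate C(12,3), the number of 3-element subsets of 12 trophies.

C(12,3) = 12!/(3! x (12-3)!).

Final answer: C(12,3) = 220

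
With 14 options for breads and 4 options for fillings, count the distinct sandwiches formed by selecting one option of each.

By the multiplication principle: 14 x 4.

Final answer: 56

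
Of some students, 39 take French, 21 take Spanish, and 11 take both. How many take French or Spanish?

|A union B| = |A| + |B| - |A intersect B| = 39 + 21 - 11.

Final answer: 49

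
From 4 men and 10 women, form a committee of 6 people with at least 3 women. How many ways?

Sum over valid woman counts:
C(10,3)C(4,3) = 480
C(10,4)C(4,2) = 1260
C(10,5)C(4,1) = 1008
C(10,6)C(4,0) = 210
Total: 480 + 1260 + 1008 + 210.

Final answer: 2958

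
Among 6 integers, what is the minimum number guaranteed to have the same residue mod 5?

There are 5 possible values for residue mod 5. With 6 integers and 5 categories, by pigeonhole: ceiling(6/5).

Final answer: 2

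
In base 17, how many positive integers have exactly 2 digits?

Leading digit: 16 options (nonzero). Other 1 digit(s): 17 options each.
Total: 16 x 17^1.

Final answer: 272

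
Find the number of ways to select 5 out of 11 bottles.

C(11,5) = 11!/(5! x (11-5)!).

Final answer: C(11,5) = 462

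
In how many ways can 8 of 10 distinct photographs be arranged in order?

P(10,8) = 10!/(10-8)! = 10!/2!.

Final answer: P(10,8) = 1814400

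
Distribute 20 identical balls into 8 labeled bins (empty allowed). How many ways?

Stars and bars: C(n+k-1, k-1) = C(27,7).

Final answer: C(27,7) = 888030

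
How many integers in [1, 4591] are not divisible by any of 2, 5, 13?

|div by 2|=2295, |div by 5|=918, |div by 13|=353.
|div by 2&5|=459, |div by 2&13|=176, |div by 5&13|=70, |div by all|=35.
By inclusion-exclusion, divisible by at least one: 2295+918+353-459-176-70+35 = 2896.
Not divisible by any: 4591 - 2896.

Final answer: 1695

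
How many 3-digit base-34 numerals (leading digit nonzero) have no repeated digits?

The leading digit has 33 choices (anything but zero); the next has 33 (anything but the first), then 32, and so on, one fewer each time.
Total: 33 x 33 x 32.

Final answer: 34848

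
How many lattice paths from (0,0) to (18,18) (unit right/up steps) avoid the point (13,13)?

Total paths to (18,18): C(36,18) = 9075135300.
Paths through (13,13): C(26,13) x C(10,5) = 2620951200.
Avoiding (13,13): 9075135300 - 2620951200.

Final answer: 6454184100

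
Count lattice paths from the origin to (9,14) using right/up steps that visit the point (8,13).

Paths (0,0)->(8,13): C(21,13) = 203490.
Paths (8,13)->(9,14): C(2,1) = 2.
By multiplication principle: 203490 x 2.

Final answer: 406980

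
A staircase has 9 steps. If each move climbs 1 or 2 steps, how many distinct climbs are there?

Let f(n) be the number of climbs. Removing the last move (1 or 2 steps) gives f(n) = f(n-1) + f(n-2); base cases f(1)=1, f(2)=2.
Iterating the recurrence: f(1)=1, f(2)=2, f(3)=3, f(4)=5, f(5)=8, f(6)=13, f(7)=21, f(8)=34, f(9)=55.

Final answer: 55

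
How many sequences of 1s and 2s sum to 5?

Condition on the final move: it is a 1-step (f(n-1) ways to get there) or a 2-step (f(n-2) ways), so f(n) = f(n-1) + f(n-2), with f(1)=1, f(2)=2.
Iterating the recurrence: f(1)=1, f(2)=2, f(3)=3, f(4)=5, f(5)=8.

Final answer: 8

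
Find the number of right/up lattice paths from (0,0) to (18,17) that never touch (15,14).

Total paths to (18,17): C(35,17) = 4537567650.
Paths through (15,14): C(29,14) x C(6,3) = 1551175200.
Avoiding (15,14): 4537567650 - 1551175200.

Final answer: 2986392450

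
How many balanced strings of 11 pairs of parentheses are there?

This is counted by the nth Catalan number C_n. Here n = 11 (pairs).
C_n = C(2n,n) - C(2n,n+1), so C_{11} = C(22,11) - C(22,12) = 705432 - 646646.

Final answer: C_{11} = 58786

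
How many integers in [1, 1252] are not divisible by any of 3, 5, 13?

|div by 3|=417, |div by 5|=250, |div by 13|=96.
|div by 3&5|=83, |div by 3&13|=32, |div by 5&13|=19, |div by all|=6.
By inclusion-exclusion, divisible by at least one: 417+250+96-83-32-19+6 = 635.
Not divisible by any: 1252 - 635.

Final answer: 617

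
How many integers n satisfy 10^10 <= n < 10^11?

The leading digit cannot be 0 (9 options); the other 10 digits can be anything (10 options each).
Total: 9 x 10^10.

Final answer: 90000000000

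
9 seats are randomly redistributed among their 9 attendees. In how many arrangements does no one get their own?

D(n) = (n-1)(D(n-1) + D(n-2)), D(0)=1, D(1)=0.
D(2) = 1 x (0 + 1) = 1
D(3) = 2 x (1 + 0) = 2
D(4) = 3 x (2 + 1) = 9
D(5) = 4 x (9 + 2) = 44
D(6) = 5 x (44 + 9) = 265
D(7) = 6 x (265 + 44) = 1854
D(8) = 7 x (1854 + 265) = 14833
D(9) = 8 x (D(8) + D(7)) = 8 x (14833 + 1854)

Final answer: D(9) = 133496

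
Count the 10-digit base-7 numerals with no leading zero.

In base 7, the leading digit has 6 choices (1..6); each of the remaining 9 digits has 7 choices.
Total: 6 x 7^9.

Final answer: 242121642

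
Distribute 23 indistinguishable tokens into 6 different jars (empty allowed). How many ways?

Stars and bars: C(n+k-1, k-1) = C(28,5).

Final answer: C(28,5) = 98280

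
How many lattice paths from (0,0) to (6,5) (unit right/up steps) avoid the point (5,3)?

Total paths to (6,5): C(11,5) = 462.
Paths through (5,3): C(8,3) x C(3,2) = 168.
Avoiding (5,3): 462 - 168.

Final answer: 294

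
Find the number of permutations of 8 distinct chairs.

The number of ways to arrange 8 distinct objects is 8!.

Final answer: 8! = 40320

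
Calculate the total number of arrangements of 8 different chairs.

The number of ways to arrange 8 distinct objects is 8!.

Final answer: 8! = 40320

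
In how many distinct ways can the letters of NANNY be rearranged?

Letters (A:1, N:3, Y:1). Total letters: 5.
Permutations = 5!/(3!).

Final answer: 20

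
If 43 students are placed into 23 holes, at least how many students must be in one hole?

By the pigeonhole principle: ceiling(43/23).

Final answer: 2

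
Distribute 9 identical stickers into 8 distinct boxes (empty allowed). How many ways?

Stars and bars: C(n+k-1, k-1) = C(16,7).

Final answer: C(16,7) = 11440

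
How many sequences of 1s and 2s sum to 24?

Condition on the final move: it is a 1-step (f(n-1) ways to get there) or a 2-step (f(n-2) ways), so f(n) = f(n-1) + f(n-2), with f(1)=1, f(2)=2.
Building up term by term: f(1)=1, f(2)=2, f(3)=3, f(4)=5, f(5)=8, f(6)=13, f(7)=21, f(8)=34, f(9)=55, f(10)=89, f(11)=144, f(12)=233, f(13)=377, f(14)=610, f(15)=987, f(16)=1597, f(17)=2584, f(18)=4181, f(19)=6765, f(20)=10946, f(21)=17711, f(22)=28657, f(23)=46368, f(24)=75025.

Final answer: 75025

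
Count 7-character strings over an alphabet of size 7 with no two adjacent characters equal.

First character: 7 choices. Each subsequent: 6 choices (must differ from the previous one).
Total: 7 x 6^6.

Final answer: 7 x 6^{6} = 326592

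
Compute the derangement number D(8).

Use the recurrence D(n) = (n-1)(D(n-1) + D(n-2)) with D(0)=1, D(1)=0.
D(2) = 1 x (0 + 1) = 1
D(3) = 2 x (1 + 0) = 2
D(4) = 3 x (2 + 1) = 9
D(5) = 4 x (9 + 2) = 44
D(6) = 5 x (44 + 9) = 265
D(7) = 6 x (265 + 44) = 1854
D(8) = 7 x (D(7) + D(6)) = 7 x (1854 + 265)

Final answer: D(8) = 14833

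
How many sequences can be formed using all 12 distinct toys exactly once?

The number of ways to arrange 12 distinct objects is 12!.

Final answer: 12! = 479001600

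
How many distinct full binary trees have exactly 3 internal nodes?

This is counted by the nth Catalan number C_n. Here n = 3.
C_n = C(2n,n)/(n+1), so C_{3} = C(6,3)/4 = 20/4.

Final answer: C_{3} = 5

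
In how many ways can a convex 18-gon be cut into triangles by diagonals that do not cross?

This is a standard Catalan-number count: the answer is C_n. Here n = 18 - 2 = 16.
Using C_0 = 1 and C_(k+1) = C_k x 2(2k+1)/(k+2), build up term by term: C_1=1, C_2=2, C_3=5, C_4=14, C_5=42, C_6=132, C_7=429, C_8=1430, C_9=4862, C_10=16796, C_11=58786, C_12=208012, C_13=742900, C_14=2674440, C_15=9694845, C_16=35357670.

Final answer: C_{16} = 35357670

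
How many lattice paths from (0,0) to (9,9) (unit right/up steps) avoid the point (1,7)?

Total paths to (9,9): C(18,9) = 48620.
Paths through (1,7): C(8,7) x C(10,2) = 360.
Avoiding (1,7): 48620 - 360.

Final answer: 48260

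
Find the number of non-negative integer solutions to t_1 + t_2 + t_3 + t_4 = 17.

Stars and bars with 17 stars and 3 bars:
C(17+4-1, 4-1) = C(20,3).

Final answer: C(20,3) = 1140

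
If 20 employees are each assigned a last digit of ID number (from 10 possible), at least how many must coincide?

There are 10 possible values for last digit of ID number. With 20 employees and 10 categories, by pigeonhole: ceiling(20/10).

Final answer: 2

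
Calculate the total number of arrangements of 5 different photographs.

The number of ways to arrange 5 distinct objects is 5!.

Final answer: 5! = 120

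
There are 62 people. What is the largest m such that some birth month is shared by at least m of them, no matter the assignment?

There are 12 possible values for birth month. With 62 people and 12 categories, by pigeonhole: ceiling(62/12).

Final answer: 6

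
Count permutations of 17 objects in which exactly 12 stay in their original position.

Choose which 12 elements are fixed: C(17,12) = 6188.
Derange the remaining 5 using D(j) = (j-1)(D(j-1) + D(j-2)), D(0)=1, D(1)=0: D(2)=1, D(3)=2, D(4)=9, D(5)=44.
Total: 6188 x 44.

Final answer: C(17,12) D(5) = 272272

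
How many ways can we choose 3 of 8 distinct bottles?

C(8,3) = 8!/(3! x 5!).

Final answer: \binom{8}{3} = 56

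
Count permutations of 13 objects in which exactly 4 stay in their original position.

Choose which 4 elements are fixed: C(13,4) = 715.
Derange the remaining 9 using D(j) = (j-1)(D(j-1) + D(j-2)), D(0)=1, D(1)=0: D(2)=1, D(3)=2, D(4)=9, D(5)=44, D(6)=265, D(7)=1854, D(8)=14833, D(9)=133496.
Total: 715 x 133496.

Final answer: C(13,4) D(9) = 95449640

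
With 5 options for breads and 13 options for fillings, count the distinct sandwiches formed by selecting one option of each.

By the multiplication principle: 5 x 13.

Final answer: 65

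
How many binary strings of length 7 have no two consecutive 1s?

Classify by the final bit: ...0 gives a(n-1) strings, ...01 gives a(n-2) strings. Thus a(n) = a(n-1) + a(n-2) with a(1)=2, a(2)=3.
Iterating the recurrence: a(1)=2, a(2)=3, a(3)=5, a(4)=8, a(5)=13, a(6)=21, a(7)=34.

Final answer: 34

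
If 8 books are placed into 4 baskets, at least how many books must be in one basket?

By the pigeonhole principle: ceiling(8/4).

Final answer: 2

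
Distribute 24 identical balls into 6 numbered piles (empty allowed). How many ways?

Stars and bars: C(n+k-1, k-1) = C(29,5).

Final answer: C(29,5) = 118755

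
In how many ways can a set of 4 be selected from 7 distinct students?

C(7,4) = 7!/(4! x (7-4)!).

Final answer: C(7,4) = 35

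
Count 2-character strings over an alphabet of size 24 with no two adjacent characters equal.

Let g(n) count such strings. g(1) = 24, and each valid string of length n-1 extends in 23 ways (any symbol but the last), so g(n) = 23 g(n-1).
Total: g(2) = 24 x 23^1.

Final answer: 24 x 23^{1} = 552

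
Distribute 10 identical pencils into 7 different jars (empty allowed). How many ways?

Stars and bars: C(n+k-1, k-1) = C(16,6).

Final answer: C(16,6) = 8008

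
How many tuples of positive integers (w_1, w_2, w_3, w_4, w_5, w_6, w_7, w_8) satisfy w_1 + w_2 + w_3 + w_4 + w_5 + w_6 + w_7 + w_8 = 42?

Substitute w'_i = w_i - 1 (so w'_i >= 0). Then sum w'_i = 42 - 8 = 34.
Stars and bars: C(34+8-1, 8-1) = C(41,7).

Final answer: C(41,7) = 22481940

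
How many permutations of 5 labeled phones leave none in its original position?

D(n) = (n-1)(D(n-1) + D(n-2)), D(0)=1, D(1)=0.
D(2) = 1 x (0 + 1) = 1
D(3) = 2 x (1 + 0) = 2
D(4) = 3 x (2 + 1) = 9
D(5) = 4 x (D(4) + D(3)) = 4 x (9 + 2)

Final answer: D(5) = 44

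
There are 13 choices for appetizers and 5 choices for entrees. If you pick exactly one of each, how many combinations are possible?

By the multiplication principle: 13 x 5.

Final answer: 65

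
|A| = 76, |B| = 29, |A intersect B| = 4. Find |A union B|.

|A union B| = |A| + |B| - |A intersect B| = 76 + 29 - 4.

Final answer: 101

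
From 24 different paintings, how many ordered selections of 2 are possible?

P(24,2) = 24!/(24-2)! = 24!/22!.

Final answer: P(24,2) = 552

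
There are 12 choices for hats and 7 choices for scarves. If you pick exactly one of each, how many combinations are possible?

By the multiplication principle: 12 x 7.

Final answer: 84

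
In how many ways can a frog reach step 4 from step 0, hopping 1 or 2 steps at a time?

Let f(n) count the ways. The last step is size 1 or 2, so f(n) = f(n-1) + f(n-2) with f(1)=1, f(2)=2.
Computing successive values: f(1)=1, f(2)=2, f(3)=3, f(4)=5.

Final answer: 5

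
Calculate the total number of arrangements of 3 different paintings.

The number of ways to arrange 3 distinct objects is 3!.

Final answer: 3! = 6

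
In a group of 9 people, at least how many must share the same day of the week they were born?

There are 7 possible values for day of the week they were born. With 9 people and 7 categories, by pigeonhole: ceiling(9/7).

Final answer: 2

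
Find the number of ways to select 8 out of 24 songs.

C(24,8) = 24!/(8! x 16!).

Final answer: \binom{24}{8} = 735471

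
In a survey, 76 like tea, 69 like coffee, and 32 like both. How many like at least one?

|A union B| = |A| + |B| - |A intersect B| = 76 + 69 - 32.

Final answer: 113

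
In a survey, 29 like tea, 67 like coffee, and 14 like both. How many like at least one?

|A union B| = |A| + |B| - |A intersect B| = 29 + 67 - 14.

Final answer: 82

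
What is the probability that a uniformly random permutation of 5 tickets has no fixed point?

D(n) = (n-1)(D(n-1) + D(n-2)), D(0)=1, D(1)=0.
Building up: D(2)=1, D(3)=2, D(4)=9, D(5)=44.
Total arrangements: 5! = 120.
Probability = D(5)/5! = 11/30.

Final answer: D(5)/5! = 44/120 = 0.366667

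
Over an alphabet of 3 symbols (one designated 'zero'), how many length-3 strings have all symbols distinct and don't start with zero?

First digit: 2 (nonzero). Second: 2 (not first). Third: 1, etc.
Total: 2 x 2 x 1.

Final answer: 4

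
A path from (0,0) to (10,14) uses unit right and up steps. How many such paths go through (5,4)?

Paths (0,0)->(5,4): C(9,4) = 126.
Paths (5,4)->(10,14): C(15,10) = 3003.
By multiplication principle: 126 x 3003.

Final answer: 378378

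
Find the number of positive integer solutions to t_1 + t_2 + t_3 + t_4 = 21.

Substitute t'_i = t_i - 1 (so t'_i >= 0). Then sum t'_i = 21 - 4 = 17.
Stars and bars: C(17+4-1, 4-1) = C(20,3).

Final answer: C(20,3) = 1140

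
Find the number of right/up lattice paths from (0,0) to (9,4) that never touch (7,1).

Total paths to (9,4): C(13,4) = 715.
Paths through (7,1): C(8,1) x C(5,3) = 80.
Avoiding (7,1): 715 - 80.

Final answer: 635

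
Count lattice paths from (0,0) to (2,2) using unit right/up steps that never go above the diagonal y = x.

Total monotonic paths to (2,2): C(4,2) = 6.
Reflecting each bad path at its first crossing gives a bijection with paths to (1,3): C(4,3) = 4.
Valid Dyck paths: 6 - 4.
(This is the Catalan number C_{2}.)

Final answer: C_{2} = 2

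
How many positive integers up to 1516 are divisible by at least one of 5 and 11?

Multiples of 5: 303. Multiples of 11: 137. Of both (lcm=55): 27.
By inclusion-exclusion: 303 + 137 - 27.

Final answer: 413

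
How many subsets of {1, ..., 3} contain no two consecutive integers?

Condition on whether n belongs to the subset: if not, any valid subset of {1, ..., n-1} works (a(n-1)); if so, n-1 is excluded and the rest is a valid subset of {1, ..., n-2} (a(n-2)). Hence a(n) = a(n-1) + a(n-2), a(1)=2, a(2)=3.
Building up term by term: a(1)=2, a(2)=3, a(3)=5.

Final answer: 5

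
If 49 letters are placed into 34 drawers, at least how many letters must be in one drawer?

By the pigeonhole principle: ceiling(49/34).

Final answer: 2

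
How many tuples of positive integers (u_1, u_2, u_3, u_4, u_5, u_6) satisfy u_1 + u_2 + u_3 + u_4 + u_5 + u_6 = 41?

Substitute u'_i = u_i - 1 (so u'_i >= 0). Then sum u'_i = 41 - 6 = 35.
Stars and bars: C(35+6-1, 6-1) = C(40,5).

Final answer: C(40,5) = 658008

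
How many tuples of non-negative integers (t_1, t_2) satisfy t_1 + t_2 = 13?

Stars and bars with 13 stars and 1 bars:
C(13+2-1, 2-1) = C(14,1).

Final answer: C(14,1) = 14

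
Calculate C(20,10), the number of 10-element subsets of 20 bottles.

C(20,10) = 20!/(10! x 10!).

Final answer: \binom{20}{10} = 184756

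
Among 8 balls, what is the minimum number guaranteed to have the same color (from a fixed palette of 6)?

There are 6 possible values for color (from a fixed palette of 6). With 8 balls and 6 categories, by pigeonhole: ceiling(8/6).

Final answer: 2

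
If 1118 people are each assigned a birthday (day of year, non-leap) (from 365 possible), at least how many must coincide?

There are 365 possible values for birthday (day of year, non-leap). With 1118 people and 365 categories, by pigeonhole: ceiling(1118/365).

Final answer: 4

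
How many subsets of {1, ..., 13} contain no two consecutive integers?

Let a(n) count such subsets of {1, ..., n}. Either n is excluded (a(n-1) ways) or n is included, forcing n-1 out (a(n-2) ways), so a(n) = a(n-1) + a(n-2) with a(1)=2, a(2)=3.
Building up term by term: a(1)=2, a(2)=3, a(3)=5, a(4)=8, a(5)=13, a(6)=21, a(7)=34, a(8)=55, a(9)=89, a(10)=144, a(11)=233, a(12)=377, a(13)=610.

Final answer: 610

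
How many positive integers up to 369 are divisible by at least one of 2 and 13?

Multiples of 2: 184. Multiples of 13: 28. Of both (lcm=26): 14.
By inclusion-exclusion: 184 + 28 - 14.

Final answer: 198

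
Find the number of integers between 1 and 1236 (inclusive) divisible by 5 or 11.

Multiples of 5: 247. Multiples of 11: 112. Of both (lcm=55): 22.
By inclusion-exclusion: 247 + 112 - 22.

Final answer: 337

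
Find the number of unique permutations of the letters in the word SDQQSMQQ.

Letters (D:1, M:1, Q:4, S:2). Total letters: 8.
Permutations = 8!/(4! x 2!).

Final answer: 840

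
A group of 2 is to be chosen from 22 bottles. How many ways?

C(22,2) = 22!/(2! x (22-2)!).

Final answer: C(22,2) = 231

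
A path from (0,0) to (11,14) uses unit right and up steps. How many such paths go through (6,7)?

Paths (0,0)->(6,7): C(13,7) = 1716.
Paths (6,7)->(11,14): C(12,7) = 792.
By multiplication principle: 1716 x 792.

Final answer: 1359072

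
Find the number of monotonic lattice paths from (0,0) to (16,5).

Each path has 16 right steps and 5 up steps in some order (21 steps total).
Choose which 5 of the 21 steps are up: C(21,5).

Final answer: C(21,5) = 20349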